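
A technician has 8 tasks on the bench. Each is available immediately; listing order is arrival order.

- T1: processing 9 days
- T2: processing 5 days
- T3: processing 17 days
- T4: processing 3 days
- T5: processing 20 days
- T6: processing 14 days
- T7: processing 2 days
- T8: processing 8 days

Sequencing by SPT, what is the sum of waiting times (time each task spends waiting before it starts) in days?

SPT (increasing processing time): T7 T4 T2 T8 T1 T6 T3 T5.
T7: waits 0, runs 0→2
T4: waits 2, runs 2→5
T2: waits 5, runs 5→10
T8: waits 10, runs 10→18
T1: waits 18, runs 18→27
T6: waits 27, runs 27→41
T3: waits 41, runs 41→58
T5: waits 58, runs 58→78
Sum = 0+2+5+10+18+27+41+58 = 161.

161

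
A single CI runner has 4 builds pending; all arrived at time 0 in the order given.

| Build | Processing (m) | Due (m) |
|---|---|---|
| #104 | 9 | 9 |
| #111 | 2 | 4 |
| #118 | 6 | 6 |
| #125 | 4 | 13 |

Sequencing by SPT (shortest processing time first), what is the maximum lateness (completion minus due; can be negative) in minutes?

12

SPT (increasing processing time): #111 #125 #118 #104.
#111: 0→2, due 4, lateness -2
#125: 2→6, due 13, lateness -7
#118: 6→12, due 6, lateness 6
#104: 12→21, due 9, lateness 12
Maximum = 12.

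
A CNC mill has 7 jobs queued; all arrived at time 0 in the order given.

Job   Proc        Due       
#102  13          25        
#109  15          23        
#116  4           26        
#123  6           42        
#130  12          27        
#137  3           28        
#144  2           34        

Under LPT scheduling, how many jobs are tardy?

6

LPT (decreasing processing time): #109 #102 #130 #123 #116 #137 #144.
#109: 0→15, due 23, tardiness 0
#102: 15→28, due 25, tardiness 3
#130: 28→40, due 27, tardiness 13
#123: 40→46, due 42, tardiness 4
#116: 46→50, due 26, tardiness 24
#137: 50→53, due 28, tardiness 25
#144: 53→55, due 34, tardiness 21
Late jobs: 6.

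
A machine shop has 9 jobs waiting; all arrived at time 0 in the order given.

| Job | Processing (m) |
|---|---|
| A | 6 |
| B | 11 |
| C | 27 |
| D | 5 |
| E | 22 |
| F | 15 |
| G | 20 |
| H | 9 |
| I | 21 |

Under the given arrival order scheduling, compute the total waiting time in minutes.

494

FIFO (arrival order): A B C D E F G H I.
A: waits 0, runs 0→6
B: waits 6, runs 6→17
C: waits 17, runs 17→44
D: waits 44, runs 44→49
E: waits 49, runs 49→71
F: waits 71, runs 71→86
G: waits 86, runs 86→106
H: waits 106, runs 106→115
I: waits 115, runs 115→136
Sum = 0+6+17+44+49+71+86+106+115 = 494.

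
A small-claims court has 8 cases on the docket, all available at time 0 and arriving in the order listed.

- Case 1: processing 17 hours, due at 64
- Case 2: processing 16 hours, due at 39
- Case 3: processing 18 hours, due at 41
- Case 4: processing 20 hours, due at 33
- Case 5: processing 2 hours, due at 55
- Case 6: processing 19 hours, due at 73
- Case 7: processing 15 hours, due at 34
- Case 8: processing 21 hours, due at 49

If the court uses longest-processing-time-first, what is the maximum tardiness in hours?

92

LPT (decreasing processing time): Case 8 Case 4 Case 6 Case 3 Case 1 Case 2 Case 7 Case 5.
Case 8: 0→21, due 49, tardiness 0
Case 4: 21→41, due 33, tardiness 8
Case 6: 41→60, due 73, tardiness 0
Case 3: 60→78, due 41, tardiness 37
Case 1: 78→95, due 64, tardiness 31
Case 2: 95→111, due 39, tardiness 72
Case 7: 111→126, due 34, tardiness 92
Case 5: 126→128, due 55, tardiness 73
Maximum = 92.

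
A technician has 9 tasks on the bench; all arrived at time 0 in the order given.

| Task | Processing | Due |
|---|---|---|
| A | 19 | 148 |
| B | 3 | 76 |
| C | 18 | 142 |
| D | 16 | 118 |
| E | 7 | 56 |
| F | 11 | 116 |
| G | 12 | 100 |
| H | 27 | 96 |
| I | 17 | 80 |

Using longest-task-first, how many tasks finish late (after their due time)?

LPT (decreasing processing time): H A C I D G F E B.
H: 0→27, due 96, tardiness 0
A: 27→46, due 148, tardiness 0
C: 46→64, due 142, tardiness 0
I: 64→81, due 80, tardiness 1
D: 81→97, due 118, tardiness 0
G: 97→109, due 100, tardiness 9
F: 109→120, due 116, tardiness 4
E: 120→127, due 56, tardiness 71
B: 127→130, due 76, tardiness 54
Late tasks: 5.

5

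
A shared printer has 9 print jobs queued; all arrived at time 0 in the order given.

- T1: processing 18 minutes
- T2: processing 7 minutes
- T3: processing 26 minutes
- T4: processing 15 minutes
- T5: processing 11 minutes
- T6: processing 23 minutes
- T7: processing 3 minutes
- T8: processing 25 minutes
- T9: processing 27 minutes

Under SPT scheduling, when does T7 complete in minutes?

SPT (increasing processing time): T7 T2 T5 T4 T1 T6 T8 T3 T9.
T7: 0→3

3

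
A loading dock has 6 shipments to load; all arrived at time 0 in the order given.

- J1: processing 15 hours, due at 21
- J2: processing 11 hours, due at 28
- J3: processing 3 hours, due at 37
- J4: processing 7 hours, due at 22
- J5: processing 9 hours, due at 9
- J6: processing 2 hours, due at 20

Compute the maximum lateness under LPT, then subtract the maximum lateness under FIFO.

-9

LPT (decreasing processing time): J1 J2 J5 J4 J3 J6.
J1: 0→15, due 21, lateness -6
J2: 15→26, due 28, lateness -2
J5: 26→35, due 9, lateness 26
J4: 35→42, due 22, lateness 20
J3: 42→45, due 37, lateness 8
J6: 45→47, due 20, lateness 27
Maximum = 27.
FIFO (arrival order): J1 J2 J3 J4 J5 J6.
J1: 0→15, due 21, lateness -6
J2: 15→26, due 28, lateness -2
J3: 26→29, due 37, lateness -8
J4: 29→36, due 22, lateness 14
J5: 36→45, due 9, lateness 36
J6: 45→47, due 20, lateness 27
Maximum = 36.
Difference = 27 − 36 = -9.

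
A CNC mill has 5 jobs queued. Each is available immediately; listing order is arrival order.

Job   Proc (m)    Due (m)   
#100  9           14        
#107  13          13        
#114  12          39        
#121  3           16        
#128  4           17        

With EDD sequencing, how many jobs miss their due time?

EDD (increasing due date): #107 #100 #121 #128 #114.
#107: 0→13, due 13, tardiness 0
#100: 13→22, due 14, tardiness 8
#121: 22→25, due 16, tardiness 9
#128: 25→29, due 17, tardiness 12
#114: 29→41, due 39, tardiness 2
Late jobs: 4.

4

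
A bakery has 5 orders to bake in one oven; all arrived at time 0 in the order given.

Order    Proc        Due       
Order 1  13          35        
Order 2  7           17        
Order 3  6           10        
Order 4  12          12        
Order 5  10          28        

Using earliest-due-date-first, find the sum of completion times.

EDD (increasing due date): Order 3 Order 4 Order 2 Order 5 Order 1.
Order 3: 0→6
Order 4: 6→18
Order 2: 18→25
Order 5: 25→35
Order 1: 35→48
Sum = 6+18+25+35+48 = 132.

132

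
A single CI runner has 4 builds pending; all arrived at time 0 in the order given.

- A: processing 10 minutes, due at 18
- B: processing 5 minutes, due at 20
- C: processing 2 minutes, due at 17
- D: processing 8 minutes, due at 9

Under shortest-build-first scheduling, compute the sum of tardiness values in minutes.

13

SPT (increasing processing time): C B D A.
C: 0→2, due 17, tardiness 0
B: 2→7, due 20, tardiness 0
D: 7→15, due 9, tardiness 6
A: 15→25, due 18, tardiness 7
Sum = 0+0+6+7 = 13.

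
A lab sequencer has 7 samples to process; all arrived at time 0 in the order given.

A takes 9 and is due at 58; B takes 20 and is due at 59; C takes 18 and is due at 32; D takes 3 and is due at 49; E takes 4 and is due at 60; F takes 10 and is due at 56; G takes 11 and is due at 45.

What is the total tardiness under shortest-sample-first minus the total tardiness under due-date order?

12

SPT (increasing processing time): D E A F G C B.
D: 0→3, due 49, tardiness 0
E: 3→7, due 60, tardiness 0
A: 7→16, due 58, tardiness 0
F: 16→26, due 56, tardiness 0
G: 26→37, due 45, tardiness 0
C: 37→55, due 32, tardiness 23
B: 55→75, due 59, tardiness 16
Sum = 0+0+0+0+0+23+16 = 39.
EDD (increasing due date): C G D F A B E.
C: 0→18, due 32, tardiness 0
G: 18→29, due 45, tardiness 0
D: 29→32, due 49, tardiness 0
F: 32→42, due 56, tardiness 0
A: 42→51, due 58, tardiness 0
B: 51→71, due 59, tardiness 12
E: 71→75, due 60, tardiness 15
Sum = 0+0+0+0+0+12+15 = 27.
Difference = 39 − 27 = 12.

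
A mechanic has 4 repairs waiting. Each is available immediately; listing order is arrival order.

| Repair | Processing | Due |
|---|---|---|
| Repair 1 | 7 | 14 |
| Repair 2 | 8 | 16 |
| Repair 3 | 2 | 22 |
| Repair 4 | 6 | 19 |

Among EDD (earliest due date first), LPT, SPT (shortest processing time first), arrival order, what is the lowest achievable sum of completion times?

48

EDD (increasing due date): Repair 1 Repair 2 Repair 4 Repair 3.
Repair 1: 0→7
Repair 2: 7→15
Repair 4: 15→21
Repair 3: 21→23
Sum = 7+15+21+23 = 66.
LPT (decreasing processing time): Repair 2 Repair 1 Repair 4 Repair 3.
Repair 2: 0→8
Repair 1: 8→15
Repair 4: 15→21
Repair 3: 21→23
Sum = 8+15+21+23 = 67.
SPT (increasing processing time): Repair 3 Repair 4 Repair 1 Repair 2.
Repair 3: 0→2
Repair 4: 2→8
Repair 1: 8→15
Repair 2: 15→23
Sum = 2+8+15+23 = 48.
FIFO (arrival order): Repair 1 Repair 2 Repair 3 Repair 4.
Repair 1: 0→7
Repair 2: 7→15
Repair 3: 15→17
Repair 4: 17→23
Sum = 7+15+17+23 = 62.
EDD 66, LPT 67, SPT 48, FIFO 62 → minimum 48.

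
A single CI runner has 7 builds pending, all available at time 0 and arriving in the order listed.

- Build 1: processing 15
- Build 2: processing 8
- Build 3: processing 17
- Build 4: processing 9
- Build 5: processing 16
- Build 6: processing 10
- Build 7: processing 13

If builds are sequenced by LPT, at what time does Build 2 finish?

88

LPT (decreasing processing time): Build 3 Build 5 Build 1 Build 7 Build 6 Build 4 Build 2.
Build 3: 0→17
Build 5: 17→33
Build 1: 33→48
Build 7: 48→61
Build 6: 61→71
Build 4: 71→80
Build 2: 80→88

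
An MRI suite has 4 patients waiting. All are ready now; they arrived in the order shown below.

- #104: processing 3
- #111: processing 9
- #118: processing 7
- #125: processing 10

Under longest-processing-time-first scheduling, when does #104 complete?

LPT (decreasing processing time): #125 #111 #118 #104.
#125: 0→10
#111: 10→19
#118: 19→26
#104: 26→29

29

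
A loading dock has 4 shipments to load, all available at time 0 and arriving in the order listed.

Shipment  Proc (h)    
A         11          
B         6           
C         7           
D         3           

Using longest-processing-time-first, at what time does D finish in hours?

LPT (decreasing processing time): A C B D.
A: 0→11
C: 11→18
B: 18→24
D: 24→27

27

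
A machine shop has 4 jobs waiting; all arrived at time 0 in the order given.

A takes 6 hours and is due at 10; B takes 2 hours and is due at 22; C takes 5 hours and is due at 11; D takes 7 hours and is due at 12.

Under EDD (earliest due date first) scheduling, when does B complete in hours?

20

EDD (increasing due date): A C D B.
A: 0→6
C: 6→11
D: 11→18
B: 18→20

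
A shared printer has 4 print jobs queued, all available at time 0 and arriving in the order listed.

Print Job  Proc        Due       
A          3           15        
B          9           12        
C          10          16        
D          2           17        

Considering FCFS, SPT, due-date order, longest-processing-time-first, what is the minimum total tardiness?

FIFO (arrival order): A B C D.
A: 0→3, due 15, tardiness 0
B: 3→12, due 12, tardiness 0
C: 12→22, due 16, tardiness 6
D: 22→24, due 17, tardiness 7
Sum = 0+0+6+7 = 13.
SPT (increasing processing time): D A B C.
D: 0→2, due 17, tardiness 0
A: 2→5, due 15, tardiness 0
B: 5→14, due 12, tardiness 2
C: 14→24, due 16, tardiness 8
Sum = 0+0+2+8 = 10.
EDD (increasing due date): B A C D.
B: 0→9, due 12, tardiness 0
A: 9→12, due 15, tardiness 0
C: 12→22, due 16, tardiness 6
D: 22→24, due 17, tardiness 7
Sum = 0+0+6+7 = 13.
LPT (decreasing processing time): C B A D.
C: 0→10, due 16, tardiness 0
B: 10→19, due 12, tardiness 7
A: 19→22, due 15, tardiness 7
D: 22→24, due 17, tardiness 7
Sum = 0+7+7+7 = 21.
FIFO 13, SPT 10, EDD 13, LPT 21 → minimum 10.

10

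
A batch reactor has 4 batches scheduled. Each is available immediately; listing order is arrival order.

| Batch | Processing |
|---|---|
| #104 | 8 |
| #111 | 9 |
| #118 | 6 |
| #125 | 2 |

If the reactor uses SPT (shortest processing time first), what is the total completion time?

51

SPT (increasing processing time): #125 #118 #104 #111.
#125: 0→2
#118: 2→8
#104: 8→16
#111: 16→25
Sum = 2+8+16+25 = 51.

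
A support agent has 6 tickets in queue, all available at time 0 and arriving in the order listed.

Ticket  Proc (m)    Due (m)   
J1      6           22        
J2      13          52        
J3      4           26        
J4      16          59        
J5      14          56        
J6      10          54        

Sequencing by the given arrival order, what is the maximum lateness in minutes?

FIFO (arrival order): J1 J2 J3 J4 J5 J6.
J1: 0→6, due 22, lateness -16
J2: 6→19, due 52, lateness -33
J3: 19→23, due 26, lateness -3
J4: 23→39, due 59, lateness -20
J5: 39→53, due 56, lateness -3
J6: 53→63, due 54, lateness 9
Maximum = 9.

9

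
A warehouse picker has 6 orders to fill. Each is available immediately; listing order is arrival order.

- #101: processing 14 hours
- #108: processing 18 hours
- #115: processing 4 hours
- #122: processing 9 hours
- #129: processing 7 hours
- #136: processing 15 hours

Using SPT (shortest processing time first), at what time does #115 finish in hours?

4

SPT (increasing processing time): #115 #129 #122 #101 #136 #108.
#115: 0→4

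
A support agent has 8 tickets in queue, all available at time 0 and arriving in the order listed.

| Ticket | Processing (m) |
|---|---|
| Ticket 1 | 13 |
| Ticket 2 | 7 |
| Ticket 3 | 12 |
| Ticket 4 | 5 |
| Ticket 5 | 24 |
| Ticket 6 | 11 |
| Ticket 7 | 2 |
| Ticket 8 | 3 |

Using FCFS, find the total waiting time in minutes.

FIFO (arrival order): Ticket 1 Ticket 2 Ticket 3 Ticket 4 Ticket 5 Ticket 6 Ticket 7 Ticket 8.
Ticket 1: waits 0, runs 0→13
Ticket 2: waits 13, runs 13→20
Ticket 3: waits 20, runs 20→32
Ticket 4: waits 32, runs 32→37
Ticket 5: waits 37, runs 37→61
Ticket 6: waits 61, runs 61→72
Ticket 7: waits 72, runs 72→74
Ticket 8: waits 74, runs 74→77
Sum = 0+13+20+32+37+61+72+74 = 309.

309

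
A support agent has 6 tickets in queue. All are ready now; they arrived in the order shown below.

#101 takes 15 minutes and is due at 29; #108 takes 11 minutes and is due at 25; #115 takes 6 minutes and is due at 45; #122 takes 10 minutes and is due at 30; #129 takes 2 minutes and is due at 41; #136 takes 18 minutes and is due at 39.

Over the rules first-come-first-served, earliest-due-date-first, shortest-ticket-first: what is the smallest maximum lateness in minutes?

17

FIFO (arrival order): #101 #108 #115 #122 #129 #136.
#101: 0→15, due 29, lateness -14
#108: 15→26, due 25, lateness 1
#115: 26→32, due 45, lateness -13
#122: 32→42, due 30, lateness 12
#129: 42→44, due 41, lateness 3
#136: 44→62, due 39, lateness 23
Maximum = 23.
EDD (increasing due date): #108 #101 #122 #136 #129 #115.
#108: 0→11, due 25, lateness -14
#101: 11→26, due 29, lateness -3
#122: 26→36, due 30, lateness 6
#136: 36→54, due 39, lateness 15
#129: 54→56, due 41, lateness 15
#115: 56→62, due 45, lateness 17
Maximum = 17.
SPT (increasing processing time): #129 #115 #122 #108 #101 #136.
#129: 0→2, due 41, lateness -39
#115: 2→8, due 45, lateness -37
#122: 8→18, due 30, lateness -12
#108: 18→29, due 25, lateness 4
#101: 29→44, due 29, lateness 15
#136: 44→62, due 39, lateness 23
Maximum = 23.
FIFO 23, EDD 17, SPT 23 → minimum 17.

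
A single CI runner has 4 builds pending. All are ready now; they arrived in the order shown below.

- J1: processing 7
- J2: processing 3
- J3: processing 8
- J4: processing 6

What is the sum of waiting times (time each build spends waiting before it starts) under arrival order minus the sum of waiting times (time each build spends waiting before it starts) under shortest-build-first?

7

FIFO (arrival order): J1 J2 J3 J4.
J1: waits 0, runs 0→7
J2: waits 7, runs 7→10
J3: waits 10, runs 10→18
J4: waits 18, runs 18→24
Sum = 0+7+10+18 = 35.
SPT (increasing processing time): J2 J4 J1 J3.
J2: waits 0, runs 0→3
J4: waits 3, runs 3→9
J1: waits 9, runs 9→16
J3: waits 16, runs 16→24
Sum = 0+3+9+16 = 28.
Difference = 35 − 28 = 7.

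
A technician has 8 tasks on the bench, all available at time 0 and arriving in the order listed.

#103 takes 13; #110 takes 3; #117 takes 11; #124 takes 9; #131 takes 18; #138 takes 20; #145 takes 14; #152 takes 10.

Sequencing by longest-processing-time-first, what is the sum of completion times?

LPT (decreasing processing time): #138 #131 #145 #103 #117 #152 #124 #110.
#138: 0→20
#131: 20→38
#145: 38→52
#103: 52→65
#117: 65→76
#152: 76→86
#124: 86→95
#110: 95→98
Sum = 20+38+52+65+76+86+95+98 = 530.

530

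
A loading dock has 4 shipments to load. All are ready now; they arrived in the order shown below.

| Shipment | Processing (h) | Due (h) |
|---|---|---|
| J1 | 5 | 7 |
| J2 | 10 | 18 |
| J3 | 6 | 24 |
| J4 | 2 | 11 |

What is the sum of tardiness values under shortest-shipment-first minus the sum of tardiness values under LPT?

-21

SPT (increasing processing time): J4 J1 J3 J2.
J4: 0→2, due 11, tardiness 0
J1: 2→7, due 7, tardiness 0
J3: 7→13, due 24, tardiness 0
J2: 13→23, due 18, tardiness 5
Sum = 0+0+0+5 = 5.
LPT (decreasing processing time): J2 J3 J1 J4.
J2: 0→10, due 18, tardiness 0
J3: 10→16, due 24, tardiness 0
J1: 16→21, due 7, tardiness 14
J4: 21→23, due 11, tardiness 12
Sum = 0+0+14+12 = 26.
Difference = 5 − 26 = -21.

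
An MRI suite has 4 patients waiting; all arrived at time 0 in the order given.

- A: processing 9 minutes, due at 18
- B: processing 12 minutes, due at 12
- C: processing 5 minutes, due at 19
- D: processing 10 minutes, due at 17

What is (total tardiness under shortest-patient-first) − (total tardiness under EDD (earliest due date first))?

-4

SPT (increasing processing time): C A D B.
C: 0→5, due 19, tardiness 0
A: 5→14, due 18, tardiness 0
D: 14→24, due 17, tardiness 7
B: 24→36, due 12, tardiness 24
Sum = 0+0+7+24 = 31.
EDD (increasing due date): B D A C.
B: 0→12, due 12, tardiness 0
D: 12→22, due 17, tardiness 5
A: 22→31, due 18, tardiness 13
C: 31→36, due 19, tardiness 17
Sum = 0+5+13+17 = 35.
Difference = 31 − 35 = -4.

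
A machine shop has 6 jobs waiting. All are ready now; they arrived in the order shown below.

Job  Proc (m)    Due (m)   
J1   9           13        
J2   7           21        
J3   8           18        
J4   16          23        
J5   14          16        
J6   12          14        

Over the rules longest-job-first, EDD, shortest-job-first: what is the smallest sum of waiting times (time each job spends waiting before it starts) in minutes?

132

LPT (decreasing processing time): J4 J5 J6 J1 J3 J2.
J4: waits 0, runs 0→16
J5: waits 16, runs 16→30
J6: waits 30, runs 30→42
J1: waits 42, runs 42→51
J3: waits 51, runs 51→59
J2: waits 59, runs 59→66
Sum = 0+16+30+42+51+59 = 198.
EDD (increasing due date): J1 J6 J5 J3 J2 J4.
J1: waits 0, runs 0→9
J6: waits 9, runs 9→21
J5: waits 21, runs 21→35
J3: waits 35, runs 35→43
J2: waits 43, runs 43→50
J4: waits 50, runs 50→66
Sum = 0+9+21+35+43+50 = 158.
SPT (increasing processing time): J2 J3 J1 J6 J5 J4.
J2: waits 0, runs 0→7
J3: waits 7, runs 7→15
J1: waits 15, runs 15→24
J6: waits 24, runs 24→36
J5: waits 36, runs 36→50
J4: waits 50, runs 50→66
Sum = 0+7+15+24+36+50 = 132.
LPT 198, EDD 158, SPT 132 → minimum 132.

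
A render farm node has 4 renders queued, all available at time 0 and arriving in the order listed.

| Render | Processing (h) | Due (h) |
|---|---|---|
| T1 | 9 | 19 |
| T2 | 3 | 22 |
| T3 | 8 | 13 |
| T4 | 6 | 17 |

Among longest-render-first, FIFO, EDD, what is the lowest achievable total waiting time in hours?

41

LPT (decreasing processing time): T1 T3 T4 T2.
T1: waits 0, runs 0→9
T3: waits 9, runs 9→17
T4: waits 17, runs 17→23
T2: waits 23, runs 23→26
Sum = 0+9+17+23 = 49.
FIFO (arrival order): T1 T2 T3 T4.
T1: waits 0, runs 0→9
T2: waits 9, runs 9→12
T3: waits 12, runs 12→20
T4: waits 20, runs 20→26
Sum = 0+9+12+20 = 41.
EDD (increasing due date): T3 T4 T1 T2.
T3: waits 0, runs 0→8
T4: waits 8, runs 8→14
T1: waits 14, runs 14→23
T2: waits 23, runs 23→26
Sum = 0+8+14+23 = 45.
LPT 49, FIFO 41, EDD 45 → minimum 41.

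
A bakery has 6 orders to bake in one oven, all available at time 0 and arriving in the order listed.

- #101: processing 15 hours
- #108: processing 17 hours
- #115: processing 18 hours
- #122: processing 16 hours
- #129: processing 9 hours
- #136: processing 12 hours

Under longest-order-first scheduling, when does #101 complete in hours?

LPT (decreasing processing time): #115 #108 #122 #101 #136 #129.
#115: 0→18
#108: 18→35
#122: 35→51
#101: 51→66

66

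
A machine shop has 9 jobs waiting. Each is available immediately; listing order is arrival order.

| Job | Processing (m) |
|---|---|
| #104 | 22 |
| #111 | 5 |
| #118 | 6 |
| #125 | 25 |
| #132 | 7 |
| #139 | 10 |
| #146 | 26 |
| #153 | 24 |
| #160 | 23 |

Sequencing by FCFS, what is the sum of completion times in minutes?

654

FIFO (arrival order): #104 #111 #118 #125 #132 #139 #146 #153 #160.
#104: 0→22
#111: 22→27
#118: 27→33
#125: 33→58
#132: 58→65
#139: 65→75
#146: 75→101
#153: 101→125
#160: 125→148
Sum = 22+27+33+58+65+75+101+125+148 = 654.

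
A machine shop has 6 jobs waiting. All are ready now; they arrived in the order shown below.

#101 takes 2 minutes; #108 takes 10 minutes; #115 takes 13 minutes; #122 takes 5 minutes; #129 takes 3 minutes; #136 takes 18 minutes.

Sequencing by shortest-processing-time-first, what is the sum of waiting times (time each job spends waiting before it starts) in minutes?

SPT (increasing processing time): #101 #129 #122 #108 #115 #136.
#101: waits 0, runs 0→2
#129: waits 2, runs 2→5
#122: waits 5, runs 5→10
#108: waits 10, runs 10→20
#115: waits 20, runs 20→33
#136: waits 33, runs 33→51
Sum = 0+2+5+10+20+33 = 70.

70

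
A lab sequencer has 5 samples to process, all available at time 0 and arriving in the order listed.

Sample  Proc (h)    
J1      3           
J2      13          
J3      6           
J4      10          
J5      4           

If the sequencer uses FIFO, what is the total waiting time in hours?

FIFO (arrival order): J1 J2 J3 J4 J5.
J1: waits 0, runs 0→3
J2: waits 3, runs 3→16
J3: waits 16, runs 16→22
J4: waits 22, runs 22→32
J5: waits 32, runs 32→36
Sum = 0+3+16+22+32 = 73.

73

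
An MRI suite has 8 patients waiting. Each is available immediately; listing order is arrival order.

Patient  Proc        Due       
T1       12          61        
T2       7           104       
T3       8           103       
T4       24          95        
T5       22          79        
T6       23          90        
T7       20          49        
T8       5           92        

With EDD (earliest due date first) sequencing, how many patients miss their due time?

EDD (increasing due date): T7 T1 T5 T6 T8 T4 T3 T2.
T7: 0→20, due 49, tardiness 0
T1: 20→32, due 61, tardiness 0
T5: 32→54, due 79, tardiness 0
T6: 54→77, due 90, tardiness 0
T8: 77→82, due 92, tardiness 0
T4: 82→106, due 95, tardiness 11
T3: 106→114, due 103, tardiness 11
T2: 114→121, due 104, tardiness 17
Late patients: 3.

3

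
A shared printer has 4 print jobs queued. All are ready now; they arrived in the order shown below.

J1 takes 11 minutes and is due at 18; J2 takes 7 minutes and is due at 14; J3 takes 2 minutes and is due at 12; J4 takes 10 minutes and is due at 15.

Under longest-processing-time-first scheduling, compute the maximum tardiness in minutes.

LPT (decreasing processing time): J1 J4 J2 J3.
J1: 0→11, due 18, tardiness 0
J4: 11→21, due 15, tardiness 6
J2: 21→28, due 14, tardiness 14
J3: 28→30, due 12, tardiness 18
Maximum = 18.

18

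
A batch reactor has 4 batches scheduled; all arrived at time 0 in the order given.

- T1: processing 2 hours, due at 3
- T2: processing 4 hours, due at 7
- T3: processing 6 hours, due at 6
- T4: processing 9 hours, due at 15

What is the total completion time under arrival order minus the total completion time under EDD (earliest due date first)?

FIFO (arrival order): T1 T2 T3 T4.
T1: 0→2
T2: 2→6
T3: 6→12
T4: 12→21
Sum = 2+6+12+21 = 41.
EDD (increasing due date): T1 T3 T2 T4.
T1: 0→2
T3: 2→8
T2: 8→12
T4: 12→21
Sum = 2+8+12+21 = 43.
Difference = 41 − 43 = -2.

-2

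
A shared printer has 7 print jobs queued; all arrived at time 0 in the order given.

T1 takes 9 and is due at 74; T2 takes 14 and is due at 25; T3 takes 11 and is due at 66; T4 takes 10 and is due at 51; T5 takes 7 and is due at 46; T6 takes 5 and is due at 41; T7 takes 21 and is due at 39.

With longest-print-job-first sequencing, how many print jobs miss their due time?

4

LPT (decreasing processing time): T7 T2 T3 T4 T1 T5 T6.
T7: 0→21, due 39, tardiness 0
T2: 21→35, due 25, tardiness 10
T3: 35→46, due 66, tardiness 0
T4: 46→56, due 51, tardiness 5
T1: 56→65, due 74, tardiness 0
T5: 65→72, due 46, tardiness 26
T6: 72→77, due 41, tardiness 36
Late print jobs: 4.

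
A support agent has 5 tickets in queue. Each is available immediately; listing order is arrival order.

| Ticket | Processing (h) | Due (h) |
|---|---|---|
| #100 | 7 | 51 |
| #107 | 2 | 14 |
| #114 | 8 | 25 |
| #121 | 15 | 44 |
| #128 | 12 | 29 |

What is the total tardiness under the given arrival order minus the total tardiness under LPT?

FIFO (arrival order): #100 #107 #114 #121 #128.
#100: 0→7, due 51, tardiness 0
#107: 7→9, due 14, tardiness 0
#114: 9→17, due 25, tardiness 0
#121: 17→32, due 44, tardiness 0
#128: 32→44, due 29, tardiness 15
Sum = 0+0+0+0+15 = 15.
LPT (decreasing processing time): #121 #128 #114 #100 #107.
#121: 0→15, due 44, tardiness 0
#128: 15→27, due 29, tardiness 0
#114: 27→35, due 25, tardiness 10
#100: 35→42, due 51, tardiness 0
#107: 42→44, due 14, tardiness 30
Sum = 0+0+10+0+30 = 40.
Difference = 15 − 40 = -25.

-25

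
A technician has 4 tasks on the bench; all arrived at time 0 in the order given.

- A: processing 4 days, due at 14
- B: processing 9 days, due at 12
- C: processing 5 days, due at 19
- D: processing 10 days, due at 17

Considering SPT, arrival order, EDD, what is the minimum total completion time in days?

59

SPT (increasing processing time): A C B D.
A: 0→4
C: 4→9
B: 9→18
D: 18→28
Sum = 4+9+18+28 = 59.
FIFO (arrival order): A B C D.
A: 0→4
B: 4→13
C: 13→18
D: 18→28
Sum = 4+13+18+28 = 63.
EDD (increasing due date): B A D C.
B: 0→9
A: 9→13
D: 13→23
C: 23→28
Sum = 9+13+23+28 = 73.
SPT 59, FIFO 63, EDD 73 → minimum 59.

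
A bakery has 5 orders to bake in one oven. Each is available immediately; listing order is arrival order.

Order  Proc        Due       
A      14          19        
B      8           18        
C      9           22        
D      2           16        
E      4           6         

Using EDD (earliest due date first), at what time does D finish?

EDD (increasing due date): E D B A C.
E: 0→4
D: 4→6

6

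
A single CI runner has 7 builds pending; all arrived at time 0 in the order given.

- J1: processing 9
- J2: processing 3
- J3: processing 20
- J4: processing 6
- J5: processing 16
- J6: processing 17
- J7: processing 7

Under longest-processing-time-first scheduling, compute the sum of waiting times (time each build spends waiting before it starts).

LPT (decreasing processing time): J3 J6 J5 J1 J7 J4 J2.
J3: waits 0, runs 0→20
J6: waits 20, runs 20→37
J5: waits 37, runs 37→53
J1: waits 53, runs 53→62
J7: waits 62, runs 62→69
J4: waits 69, runs 69→75
J2: waits 75, runs 75→78
Sum = 0+20+37+53+62+69+75 = 316.

316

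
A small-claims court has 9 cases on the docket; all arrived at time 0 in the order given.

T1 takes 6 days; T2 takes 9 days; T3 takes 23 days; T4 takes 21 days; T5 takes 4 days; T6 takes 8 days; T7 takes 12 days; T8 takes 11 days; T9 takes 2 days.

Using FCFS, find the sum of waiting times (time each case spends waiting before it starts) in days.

429

FIFO (arrival order): T1 T2 T3 T4 T5 T6 T7 T8 T9.
T1: waits 0, runs 0→6
T2: waits 6, runs 6→15
T3: waits 15, runs 15→38
T4: waits 38, runs 38→59
T5: waits 59, runs 59→63
T6: waits 63, runs 63→71
T7: waits 71, runs 71→83
T8: waits 83, runs 83→94
T9: waits 94, runs 94→96
Sum = 0+6+15+38+59+63+71+83+94 = 429.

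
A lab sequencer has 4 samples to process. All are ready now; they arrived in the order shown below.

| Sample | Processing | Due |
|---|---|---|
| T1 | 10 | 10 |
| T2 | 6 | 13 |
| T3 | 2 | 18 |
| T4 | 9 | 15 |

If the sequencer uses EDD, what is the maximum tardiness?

EDD (increasing due date): T1 T2 T4 T3.
T1: 0→10, due 10, tardiness 0
T2: 10→16, due 13, tardiness 3
T4: 16→25, due 15, tardiness 10
T3: 25→27, due 18, tardiness 9
Maximum = 10.

10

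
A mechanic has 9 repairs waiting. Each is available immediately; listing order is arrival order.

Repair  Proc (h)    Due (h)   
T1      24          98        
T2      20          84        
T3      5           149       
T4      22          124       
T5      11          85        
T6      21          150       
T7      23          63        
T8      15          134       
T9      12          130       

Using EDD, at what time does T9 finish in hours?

112

EDD (increasing due date): T7 T2 T5 T1 T4 T9 T8 T3 T6.
T7: 0→23
T2: 23→43
T5: 43→54
T1: 54→78
T4: 78→100
T9: 100→112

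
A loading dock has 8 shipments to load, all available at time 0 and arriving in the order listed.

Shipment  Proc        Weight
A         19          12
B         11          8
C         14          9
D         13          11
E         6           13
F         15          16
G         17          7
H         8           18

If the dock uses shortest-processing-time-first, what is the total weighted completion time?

4312

SPT (increasing processing time): E H B D C F G A.
E: finishes 6, weight 13, w·C = 78
H: finishes 14, weight 18, w·C = 252
B: finishes 25, weight 8, w·C = 200
D: finishes 38, weight 11, w·C = 418
C: finishes 52, weight 9, w·C = 468
F: finishes 67, weight 16, w·C = 1072
G: finishes 84, weight 7, w·C = 588
A: finishes 103, weight 12, w·C = 1236
Sum = 78+252+200+418+468+1072+588+1236 = 4312.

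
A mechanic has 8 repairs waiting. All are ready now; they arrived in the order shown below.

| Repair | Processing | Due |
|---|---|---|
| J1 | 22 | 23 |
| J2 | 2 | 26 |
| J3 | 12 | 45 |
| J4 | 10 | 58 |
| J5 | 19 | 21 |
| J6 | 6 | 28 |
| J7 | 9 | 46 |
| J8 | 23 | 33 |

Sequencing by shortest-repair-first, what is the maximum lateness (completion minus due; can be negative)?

70

SPT (increasing processing time): J2 J6 J7 J4 J3 J5 J1 J8.
J2: 0→2, due 26, lateness -24
J6: 2→8, due 28, lateness -20
J7: 8→17, due 46, lateness -29
J4: 17→27, due 58, lateness -31
J3: 27→39, due 45, lateness -6
J5: 39→58, due 21, lateness 37
J1: 58→80, due 23, lateness 57
J8: 80→103, due 33, lateness 70
Maximum = 70.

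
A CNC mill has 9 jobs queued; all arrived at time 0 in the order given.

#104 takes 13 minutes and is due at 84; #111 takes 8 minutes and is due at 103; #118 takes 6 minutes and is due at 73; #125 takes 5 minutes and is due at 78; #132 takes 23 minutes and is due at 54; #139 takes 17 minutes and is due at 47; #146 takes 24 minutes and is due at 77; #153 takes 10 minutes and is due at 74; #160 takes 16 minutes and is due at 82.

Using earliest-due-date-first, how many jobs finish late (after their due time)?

5

EDD (increasing due date): #139 #132 #118 #153 #146 #125 #160 #104 #111.
#139: 0→17, due 47, tardiness 0
#132: 17→40, due 54, tardiness 0
#118: 40→46, due 73, tardiness 0
#153: 46→56, due 74, tardiness 0
#146: 56→80, due 77, tardiness 3
#125: 80→85, due 78, tardiness 7
#160: 85→101, due 82, tardiness 19
#104: 101→114, due 84, tardiness 30
#111: 114→122, due 103, tardiness 19
Late jobs: 5.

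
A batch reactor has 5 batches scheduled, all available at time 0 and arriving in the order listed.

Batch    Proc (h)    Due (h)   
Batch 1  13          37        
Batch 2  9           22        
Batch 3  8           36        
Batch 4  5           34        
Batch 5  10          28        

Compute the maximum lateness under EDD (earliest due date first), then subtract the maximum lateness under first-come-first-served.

-9

EDD (increasing due date): Batch 2 Batch 5 Batch 4 Batch 3 Batch 1.
Batch 2: 0→9, due 22, lateness -13
Batch 5: 9→19, due 28, lateness -9
Batch 4: 19→24, due 34, lateness -10
Batch 3: 24→32, due 36, lateness -4
Batch 1: 32→45, due 37, lateness 8
Maximum = 8.
FIFO (arrival order): Batch 1 Batch 2 Batch 3 Batch 4 Batch 5.
Batch 1: 0→13, due 37, lateness -24
Batch 2: 13→22, due 22, lateness 0
Batch 3: 22→30, due 36, lateness -6
Batch 4: 30→35, due 34, lateness 1
Batch 5: 35→45, due 28, lateness 17
Maximum = 17.
Difference = 8 − 17 = -9.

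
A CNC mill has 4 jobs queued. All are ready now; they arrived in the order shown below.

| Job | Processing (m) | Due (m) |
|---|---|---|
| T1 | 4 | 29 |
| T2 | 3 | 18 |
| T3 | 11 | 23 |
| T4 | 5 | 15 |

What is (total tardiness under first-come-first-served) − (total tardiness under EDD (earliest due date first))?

8

FIFO (arrival order): T1 T2 T3 T4.
T1: 0→4, due 29, tardiness 0
T2: 4→7, due 18, tardiness 0
T3: 7→18, due 23, tardiness 0
T4: 18→23, due 15, tardiness 8
Sum = 0+0+0+8 = 8.
EDD (increasing due date): T4 T2 T3 T1.
T4: 0→5, due 15, tardiness 0
T2: 5→8, due 18, tardiness 0
T3: 8→19, due 23, tardiness 0
T1: 19→23, due 29, tardiness 0
Sum = 0+0+0+0 = 0.
Difference = 8 − 0 = 8.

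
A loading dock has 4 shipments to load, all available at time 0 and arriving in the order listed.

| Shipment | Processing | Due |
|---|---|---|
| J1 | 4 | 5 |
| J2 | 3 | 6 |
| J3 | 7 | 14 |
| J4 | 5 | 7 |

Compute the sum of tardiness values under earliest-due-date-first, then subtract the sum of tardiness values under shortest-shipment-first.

-1

EDD (increasing due date): J1 J2 J4 J3.
J1: 0→4, due 5, tardiness 0
J2: 4→7, due 6, tardiness 1
J4: 7→12, due 7, tardiness 5
J3: 12→19, due 14, tardiness 5
Sum = 0+1+5+5 = 11.
SPT (increasing processing time): J2 J1 J4 J3.
J2: 0→3, due 6, tardiness 0
J1: 3→7, due 5, tardiness 2
J4: 7→12, due 7, tardiness 5
J3: 12→19, due 14, tardiness 5
Sum = 0+2+5+5 = 12.
Difference = 11 − 12 = -1.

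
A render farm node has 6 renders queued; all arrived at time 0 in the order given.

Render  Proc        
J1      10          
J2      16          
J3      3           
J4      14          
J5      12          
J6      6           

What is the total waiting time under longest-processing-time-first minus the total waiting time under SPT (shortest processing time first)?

91

LPT (decreasing processing time): J2 J4 J5 J1 J6 J3.
J2: waits 0, runs 0→16
J4: waits 16, runs 16→30
J5: waits 30, runs 30→42
J1: waits 42, runs 42→52
J6: waits 52, runs 52→58
J3: waits 58, runs 58→61
Sum = 0+16+30+42+52+58 = 198.
SPT (increasing processing time): J3 J6 J1 J5 J4 J2.
J3: waits 0, runs 0→3
J6: waits 3, runs 3→9
J1: waits 9, runs 9→19
J5: waits 19, runs 19→31
J4: waits 31, runs 31→45
J2: waits 45, runs 45→61
Sum = 0+3+9+19+31+45 = 107.
Difference = 198 − 107 = 91.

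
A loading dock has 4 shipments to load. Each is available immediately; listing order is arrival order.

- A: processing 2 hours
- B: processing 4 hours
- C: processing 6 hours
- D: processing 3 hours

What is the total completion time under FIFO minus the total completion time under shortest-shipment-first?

4

FIFO (arrival order): A B C D.
A: 0→2
B: 2→6
C: 6→12
D: 12→15
Sum = 2+6+12+15 = 35.
SPT (increasing processing time): A D B C.
A: 0→2
D: 2→5
B: 5→9
C: 9→15
Sum = 2+5+9+15 = 31.
Difference = 35 − 31 = 4.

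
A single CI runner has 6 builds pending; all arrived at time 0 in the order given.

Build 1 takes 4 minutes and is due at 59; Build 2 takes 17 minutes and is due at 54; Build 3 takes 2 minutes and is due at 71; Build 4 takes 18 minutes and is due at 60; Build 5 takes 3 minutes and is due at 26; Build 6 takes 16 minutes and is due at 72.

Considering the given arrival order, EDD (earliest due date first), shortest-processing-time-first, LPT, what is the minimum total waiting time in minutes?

FIFO (arrival order): Build 1 Build 2 Build 3 Build 4 Build 5 Build 6.
Build 1: waits 0, runs 0→4
Build 2: waits 4, runs 4→21
Build 3: waits 21, runs 21→23
Build 4: waits 23, runs 23→41
Build 5: waits 41, runs 41→44
Build 6: waits 44, runs 44→60
Sum = 0+4+21+23+41+44 = 133.
EDD (increasing due date): Build 5 Build 2 Build 1 Build 4 Build 3 Build 6.
Build 5: waits 0, runs 0→3
Build 2: waits 3, runs 3→20
Build 1: waits 20, runs 20→24
Build 4: waits 24, runs 24→42
Build 3: waits 42, runs 42→44
Build 6: waits 44, runs 44→60
Sum = 0+3+20+24+42+44 = 133.
SPT (increasing processing time): Build 3 Build 5 Build 1 Build 6 Build 2 Build 4.
Build 3: waits 0, runs 0→2
Build 5: waits 2, runs 2→5
Build 1: waits 5, runs 5→9
Build 6: waits 9, runs 9→25
Build 2: waits 25, runs 25→42
Build 4: waits 42, runs 42→60
Sum = 0+2+5+9+25+42 = 83.
LPT (decreasing processing time): Build 4 Build 2 Build 6 Build 1 Build 5 Build 3.
Build 4: waits 0, runs 0→18
Build 2: waits 18, runs 18→35
Build 6: waits 35, runs 35→51
Build 1: waits 51, runs 51→55
Build 5: waits 55, runs 55→58
Build 3: waits 58, runs 58→60
Sum = 0+18+35+51+55+58 = 217.
FIFO 133, EDD 133, SPT 83, LPT 217 → minimum 83.

83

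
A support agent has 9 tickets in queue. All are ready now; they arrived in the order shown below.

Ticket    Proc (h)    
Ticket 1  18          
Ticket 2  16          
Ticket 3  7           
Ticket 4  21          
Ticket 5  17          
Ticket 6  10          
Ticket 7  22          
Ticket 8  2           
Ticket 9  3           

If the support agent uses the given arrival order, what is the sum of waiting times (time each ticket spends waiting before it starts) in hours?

547

FIFO (arrival order): Ticket 1 Ticket 2 Ticket 3 Ticket 4 Ticket 5 Ticket 6 Ticket 7 Ticket 8 Ticket 9.
Ticket 1: waits 0, runs 0→18
Ticket 2: waits 18, runs 18→34
Ticket 3: waits 34, runs 34→41
Ticket 4: waits 41, runs 41→62
Ticket 5: waits 62, runs 62→79
Ticket 6: waits 79, runs 79→89
Ticket 7: waits 89, runs 89→111
Ticket 8: waits 111, runs 111→113
Ticket 9: waits 113, runs 113→116
Sum = 0+18+34+41+62+79+89+111+113 = 547.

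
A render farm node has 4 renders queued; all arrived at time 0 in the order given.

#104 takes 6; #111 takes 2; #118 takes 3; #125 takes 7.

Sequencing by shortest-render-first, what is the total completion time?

SPT (increasing processing time): #111 #118 #104 #125.
#111: 0→2
#118: 2→5
#104: 5→11
#125: 11→18
Sum = 2+5+11+18 = 36.

36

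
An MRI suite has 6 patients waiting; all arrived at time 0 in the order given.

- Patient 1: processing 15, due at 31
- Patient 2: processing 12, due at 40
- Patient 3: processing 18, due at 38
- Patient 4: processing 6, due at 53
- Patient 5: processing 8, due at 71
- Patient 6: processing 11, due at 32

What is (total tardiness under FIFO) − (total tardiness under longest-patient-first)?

FIFO (arrival order): Patient 1 Patient 2 Patient 3 Patient 4 Patient 5 Patient 6.
Patient 1: 0→15, due 31, tardiness 0
Patient 2: 15→27, due 40, tardiness 0
Patient 3: 27→45, due 38, tardiness 7
Patient 4: 45→51, due 53, tardiness 0
Patient 5: 51→59, due 71, tardiness 0
Patient 6: 59→70, due 32, tardiness 38
Sum = 0+0+7+0+0+38 = 45.
LPT (decreasing processing time): Patient 3 Patient 1 Patient 2 Patient 6 Patient 5 Patient 4.
Patient 3: 0→18, due 38, tardiness 0
Patient 1: 18→33, due 31, tardiness 2
Patient 2: 33→45, due 40, tardiness 5
Patient 6: 45→56, due 32, tardiness 24
Patient 5: 56→64, due 71, tardiness 0
Patient 4: 64→70, due 53, tardiness 17
Sum = 0+2+5+24+0+17 = 48.
Difference = 45 − 48 = -3.

-3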